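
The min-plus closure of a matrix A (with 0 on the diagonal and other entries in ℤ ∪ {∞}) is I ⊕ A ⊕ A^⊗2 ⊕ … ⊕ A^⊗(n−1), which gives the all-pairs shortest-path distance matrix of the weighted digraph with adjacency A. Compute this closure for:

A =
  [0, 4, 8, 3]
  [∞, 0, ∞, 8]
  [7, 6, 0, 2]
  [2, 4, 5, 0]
Closure =
  [0, 4, 8, 3]
  [10, 0, 13, 8]
  [4, 6, 0, 2]
  [2, 4, 5, 0]

This is the Floyd-Warshall all-pairs shortest-path computation. For each intermediate vertex k = 0, 1, …, 3, update dist[i][j] ← min(dist[i][j], dist[i][k] + dist[k][j]). The final matrix gives, for each (i, j), the minimum total weight of any directed path from i to j (possibly empty when i = j).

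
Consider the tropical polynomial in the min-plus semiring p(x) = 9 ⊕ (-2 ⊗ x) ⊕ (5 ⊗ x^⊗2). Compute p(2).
p(2) = 0

A tropical monomial a ⊗ x^⊗i evaluates to a + i · x. Evaluating each term at x = 2:
  Term 0 contributes 9 + 0 · 2 = 9
  Term 1 contributes -2 + 1 · 2 = 0
  Term 2 contributes 5 + 2 · 2 = 9
p(2) = ⊕ of these = min[9, 0, 9] = 0.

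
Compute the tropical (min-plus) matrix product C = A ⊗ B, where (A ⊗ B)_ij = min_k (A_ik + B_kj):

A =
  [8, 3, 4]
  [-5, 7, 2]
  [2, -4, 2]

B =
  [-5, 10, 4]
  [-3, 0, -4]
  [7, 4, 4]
A ⊗ B =
  [0, 3, -1]
  [-10, 5, -1]
  [-7, -4, -8]

Apply the min-plus product entry-by-entry:
  C[0][0] = min over k of (A[0][0] + B[0][0] = 8 + -5 = 3, A[0][1] + B[1][0] = 3 + -3 = 0, A[0][2] + B[2][0] = 4 + 7 = 11) = 0 (attained at k = 1)
  C[0][1] = min over k of (A[0][0] + B[0][1] = 8 + 10 = 18, A[0][1] + B[1][1] = 3 + 0 = 3, A[0][2] + B[2][1] = 4 + 4 = 8) = 3 (attained at k = 1)
  C[0][2] = min over k of (A[0][0] + B[0][2] = 8 + 4 = 12, A[0][1] + B[1][2] = 3 + -4 = -1, A[0][2] + B[2][2] = 4 + 4 = 8) = -1 (attained at k = 1)
  C[1][0] = min over k of (A[1][0] + B[0][0] = -5 + -5 = -10, A[1][1] + B[1][0] = 7 + -3 = 4, A[1][2] + B[2][0] = 2 + 7 = 9) = -10 (attained at k = 0)
  C[1][1] = min over k of (A[1][0] + B[0][1] = -5 + 10 = 5, A[1][1] + B[1][1] = 7 + 0 = 7, A[1][2] + B[2][1] = 2 + 4 = 6) = 5 (attained at k = 0)
  C[1][2] = min over k of (A[1][0] + B[0][2] = -5 + 4 = -1, A[1][1] + B[1][2] = 7 + -4 = 3, A[1][2] + B[2][2] = 2 + 4 = 6) = -1 (attained at k = 0)
  C[2][0] = min over k of (A[2][0] + B[0][0] = 2 + -5 = -3, A[2][1] + B[1][0] = -4 + -3 = -7, A[2][2] + B[2][0] = 2 + 7 = 9) = -7 (attained at k = 1)
  C[2][1] = min over k of (A[2][0] + B[0][1] = 2 + 10 = 12, A[2][1] + B[1][1] = -4 + 0 = -4, A[2][2] + B[2][1] = 2 + 4 = 6) = -4 (attained at k = 1)
  C[2][2] = min over k of (A[2][0] + B[0][2] = 2 + 4 = 6, A[2][1] + B[1][2] = -4 + -4 = -8, A[2][2] + B[2][2] = 2 + 4 = 6) = -8 (attained at k = 1)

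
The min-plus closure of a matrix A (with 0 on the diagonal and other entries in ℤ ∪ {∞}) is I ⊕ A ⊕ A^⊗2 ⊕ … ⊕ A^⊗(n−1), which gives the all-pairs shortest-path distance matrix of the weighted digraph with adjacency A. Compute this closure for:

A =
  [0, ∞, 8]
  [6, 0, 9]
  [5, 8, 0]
Closure =
  [0, 16, 8]
  [6, 0, 9]
  [5, 8, 0]

This is the Floyd-Warshall all-pairs shortest-path computation. For each intermediate vertex k = 0, 1, …, 2, update dist[i][j] ← min(dist[i][j], dist[i][k] + dist[k][j]). The final matrix gives, for each (i, j), the minimum total weight of any directed path from i to j (possibly empty when i = j).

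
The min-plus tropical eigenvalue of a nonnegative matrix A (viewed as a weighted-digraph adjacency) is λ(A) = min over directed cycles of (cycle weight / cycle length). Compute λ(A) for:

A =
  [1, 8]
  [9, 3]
λ(A) = 1

Enumerate directed cycles and compute their means (weight / length). Sample:
  cycle 0 → 0: weight = 1, length = 1, mean = 1/1 ≈ 1.000
  cycle 1 → 1: weight = 3, length = 1, mean = 3/1 ≈ 3.000
  cycle 0 → 1 → 0: weight = 17, length = 2, mean = 17/2 ≈ 8.500
  cycle 1 → 0 → 1: weight = 17, length = 2, mean = 17/2 ≈ 8.500
Minimum mean = 1.000, attained e.g. along the cycle 0 → 0 with weight 1 and length 1. So λ(A) = 1/1 = 1.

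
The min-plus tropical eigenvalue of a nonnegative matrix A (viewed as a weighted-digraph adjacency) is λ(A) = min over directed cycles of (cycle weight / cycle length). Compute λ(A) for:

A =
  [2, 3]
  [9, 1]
λ(A) = 1

Enumerate directed cycles and compute their means (weight / length). Sample:
  cycle 0 → 0: weight = 2, length = 1, mean = 2/1 ≈ 2.000
  cycle 1 → 1: weight = 1, length = 1, mean = 1/1 ≈ 1.000
  cycle 0 → 1 → 0: weight = 12, length = 2, mean = 12/2 ≈ 6.000
  cycle 1 → 0 → 1: weight = 12, length = 2, mean = 12/2 ≈ 6.000
Minimum mean = 1.000, attained e.g. along the cycle 1 → 1 with weight 1 and length 1. So λ(A) = 1/1 = 1.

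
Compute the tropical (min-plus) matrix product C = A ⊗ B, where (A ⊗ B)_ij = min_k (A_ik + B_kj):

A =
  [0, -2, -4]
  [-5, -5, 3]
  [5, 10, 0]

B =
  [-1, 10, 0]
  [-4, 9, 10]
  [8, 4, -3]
A ⊗ B =
  [-6, 0, -7]
  [-9, 4, -5]
  [4, 4, -3]

Apply the min-plus product entry-by-entry:
  C[0][0] = min over k of (A[0][0] + B[0][0] = 0 + -1 = -1, A[0][1] + B[1][0] = -2 + -4 = -6, A[0][2] + B[2][0] = -4 + 8 = 4) = -6 (attained at k = 1)
  C[0][1] = min over k of (A[0][0] + B[0][1] = 0 + 10 = 10, A[0][1] + B[1][1] = -2 + 9 = 7, A[0][2] + B[2][1] = -4 + 4 = 0) = 0 (attained at k = 2)
  C[0][2] = min over k of (A[0][0] + B[0][2] = 0 + 0 = 0, A[0][1] + B[1][2] = -2 + 10 = 8, A[0][2] + B[2][2] = -4 + -3 = -7) = -7 (attained at k = 2)
  C[1][0] = min over k of (A[1][0] + B[0][0] = -5 + -1 = -6, A[1][1] + B[1][0] = -5 + -4 = -9, A[1][2] + B[2][0] = 3 + 8 = 11) = -9 (attained at k = 1)
  C[1][1] = min over k of (A[1][0] + B[0][1] = -5 + 10 = 5, A[1][1] + B[1][1] = -5 + 9 = 4, A[1][2] + B[2][1] = 3 + 4 = 7) = 4 (attained at k = 1)
  C[1][2] = min over k of (A[1][0] + B[0][2] = -5 + 0 = -5, A[1][1] + B[1][2] = -5 + 10 = 5, A[1][2] + B[2][2] = 3 + -3 = 0) = -5 (attained at k = 0)
  C[2][0] = min over k of (A[2][0] + B[0][0] = 5 + -1 = 4, A[2][1] + B[1][0] = 10 + -4 = 6, A[2][2] + B[2][0] = 0 + 8 = 8) = 4 (attained at k = 0)
  C[2][1] = min over k of (A[2][0] + B[0][1] = 5 + 10 = 15, A[2][1] + B[1][1] = 10 + 9 = 19, A[2][2] + B[2][1] = 0 + 4 = 4) = 4 (attained at k = 2)
  C[2][2] = min over k of (A[2][0] + B[0][2] = 5 + 0 = 5, A[2][1] + B[1][2] = 10 + 10 = 20, A[2][2] + B[2][2] = 0 + -3 = -3) = -3 (attained at k = 2)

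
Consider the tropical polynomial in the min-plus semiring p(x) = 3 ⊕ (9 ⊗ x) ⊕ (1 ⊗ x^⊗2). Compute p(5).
p(5) = 3

A tropical monomial a ⊗ x^⊗i evaluates to a + i · x. Evaluating each term at x = 5:
  Term 0 contributes 3 + 0 · 5 = 3
  Term 1 contributes 9 + 1 · 5 = 14
  Term 2 contributes 1 + 2 · 5 = 11
p(5) = ⊕ of these = min[3, 14, 11] = 3.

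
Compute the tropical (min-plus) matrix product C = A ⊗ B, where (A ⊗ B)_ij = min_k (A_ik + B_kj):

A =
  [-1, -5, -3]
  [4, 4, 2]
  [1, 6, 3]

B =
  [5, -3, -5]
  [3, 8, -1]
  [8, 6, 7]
A ⊗ B =
  [-2, -4, -6]
  [7, 1, -1]
  [6, -2, -4]

Apply the min-plus product entry-by-entry:
  C[0][0] = min over k of (A[0][0] + B[0][0] = -1 + 5 = 4, A[0][1] + B[1][0] = -5 + 3 = -2, A[0][2] + B[2][0] = -3 + 8 = 5) = -2 (attained at k = 1)
  C[0][1] = min over k of (A[0][0] + B[0][1] = -1 + -3 = -4, A[0][1] + B[1][1] = -5 + 8 = 3, A[0][2] + B[2][1] = -3 + 6 = 3) = -4 (attained at k = 0)
  C[0][2] = min over k of (A[0][0] + B[0][2] = -1 + -5 = -6, A[0][1] + B[1][2] = -5 + -1 = -6, A[0][2] + B[2][2] = -3 + 7 = 4) = -6 (attained at k = 0)
  C[1][0] = min over k of (A[1][0] + B[0][0] = 4 + 5 = 9, A[1][1] + B[1][0] = 4 + 3 = 7, A[1][2] + B[2][0] = 2 + 8 = 10) = 7 (attained at k = 1)
  C[1][1] = min over k of (A[1][0] + B[0][1] = 4 + -3 = 1, A[1][1] + B[1][1] = 4 + 8 = 12, A[1][2] + B[2][1] = 2 + 6 = 8) = 1 (attained at k = 0)
  C[1][2] = min over k of (A[1][0] + B[0][2] = 4 + -5 = -1, A[1][1] + B[1][2] = 4 + -1 = 3, A[1][2] + B[2][2] = 2 + 7 = 9) = -1 (attained at k = 0)
  C[2][0] = min over k of (A[2][0] + B[0][0] = 1 + 5 = 6, A[2][1] + B[1][0] = 6 + 3 = 9, A[2][2] + B[2][0] = 3 + 8 = 11) = 6 (attained at k = 0)
  C[2][1] = min over k of (A[2][0] + B[0][1] = 1 + -3 = -2, A[2][1] + B[1][1] = 6 + 8 = 14, A[2][2] + B[2][1] = 3 + 6 = 9) = -2 (attained at k = 0)
  C[2][2] = min over k of (A[2][0] + B[0][2] = 1 + -5 = -4, A[2][1] + B[1][2] = 6 + -1 = 5, A[2][2] + B[2][2] = 3 + 7 = 10) = -4 (attained at k = 0)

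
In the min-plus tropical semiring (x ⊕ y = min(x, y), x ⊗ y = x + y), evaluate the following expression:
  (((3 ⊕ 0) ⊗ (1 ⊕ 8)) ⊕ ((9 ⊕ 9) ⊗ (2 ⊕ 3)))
(((3 ⊕ 0) ⊗ (1 ⊕ 8)) ⊕ ((9 ⊕ 9) ⊗ (2 ⊕ 3))) = 1

Expand innermost to outermost. Recall ⊕ takes the minimum of its arguments and ⊗ takes their sum. Working out the expression (((3 ⊕ 0) ⊗ (1 ⊕ 8)) ⊕ ((9 ⊕ 9) ⊗ (2 ⊕ 3))) gives 1.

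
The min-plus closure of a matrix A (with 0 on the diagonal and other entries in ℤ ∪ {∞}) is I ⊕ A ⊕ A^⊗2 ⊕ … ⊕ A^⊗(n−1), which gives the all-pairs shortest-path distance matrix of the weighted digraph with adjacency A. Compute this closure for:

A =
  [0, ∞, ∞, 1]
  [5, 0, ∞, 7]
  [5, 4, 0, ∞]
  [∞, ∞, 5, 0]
Closure =
  [0, 10, 6, 1]
  [5, 0, 11, 6]
  [5, 4, 0, 6]
  [10, 9, 5, 0]

This is the Floyd-Warshall all-pairs shortest-path computation. For each intermediate vertex k = 0, 1, …, 3, update dist[i][j] ← min(dist[i][j], dist[i][k] + dist[k][j]). The final matrix gives, for each (i, j), the minimum total weight of any directed path from i to j (possibly empty when i = j).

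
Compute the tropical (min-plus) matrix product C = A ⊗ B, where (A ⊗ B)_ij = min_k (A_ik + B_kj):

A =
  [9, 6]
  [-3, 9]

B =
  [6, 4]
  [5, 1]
A ⊗ B =
  [11, 7]
  [3, 1]

Apply the min-plus product entry-by-entry:
  C[0][0] = min over k of (A[0][0] + B[0][0] = 9 + 6 = 15, A[0][1] + B[1][0] = 6 + 5 = 11) = 11 (attained at k = 1)
  C[0][1] = min over k of (A[0][0] + B[0][1] = 9 + 4 = 13, A[0][1] + B[1][1] = 6 + 1 = 7) = 7 (attained at k = 1)
  C[1][0] = min over k of (A[1][0] + B[0][0] = -3 + 6 = 3, A[1][1] + B[1][0] = 9 + 5 = 14) = 3 (attained at k = 0)
  C[1][1] = min over k of (A[1][0] + B[0][1] = -3 + 4 = 1, A[1][1] + B[1][1] = 9 + 1 = 10) = 1 (attained at k = 0)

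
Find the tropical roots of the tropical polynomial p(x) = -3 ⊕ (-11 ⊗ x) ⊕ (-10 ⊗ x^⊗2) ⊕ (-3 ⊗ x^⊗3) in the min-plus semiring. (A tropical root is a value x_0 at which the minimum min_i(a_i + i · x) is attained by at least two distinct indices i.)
Roots: {-7, -1, 8}

Each tropical root is a break point of the lower envelope of the lines y = a_i + i · x (there are 4 lines, with slopes 0, 1, ..., 3). Only the lines that attain the minimum somewhere contribute to roots; other lines are dominated. Here the surviving (envelope) indices are i = 3, i = 2, i = 1, i = 0.
Intersections between consecutive envelope lines give the roots: for adjacent envelope indices i < j the intersection is x = (a_i − a_j) / (j − i). Reading off the sorted break points: {-7, -1, 8}.
Verification: at each break x_0, at least two indices attain the minimum of min_i(a_i + i · x_0).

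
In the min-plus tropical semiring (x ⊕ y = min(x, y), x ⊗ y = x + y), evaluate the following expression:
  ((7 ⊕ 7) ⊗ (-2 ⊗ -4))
((7 ⊕ 7) ⊗ (-2 ⊗ -4)) = 1

Expand innermost to outermost. Recall ⊕ takes the minimum of its arguments and ⊗ takes their sum. Working out the expression ((7 ⊕ 7) ⊗ (-2 ⊗ -4)) gives 1.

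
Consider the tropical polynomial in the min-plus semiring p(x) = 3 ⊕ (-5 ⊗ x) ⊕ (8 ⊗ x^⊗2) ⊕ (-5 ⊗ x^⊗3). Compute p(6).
p(6) = 1

A tropical monomial a ⊗ x^⊗i evaluates to a + i · x. Evaluating each term at x = 6:
  Term 0 contributes 3 + 0 · 6 = 3
  Term 1 contributes -5 + 1 · 6 = 1
  Term 2 contributes 8 + 2 · 6 = 20
  Term 3 contributes -5 + 3 · 6 = 13
p(6) = ⊕ of these = min[3, 1, 20, 13] = 1.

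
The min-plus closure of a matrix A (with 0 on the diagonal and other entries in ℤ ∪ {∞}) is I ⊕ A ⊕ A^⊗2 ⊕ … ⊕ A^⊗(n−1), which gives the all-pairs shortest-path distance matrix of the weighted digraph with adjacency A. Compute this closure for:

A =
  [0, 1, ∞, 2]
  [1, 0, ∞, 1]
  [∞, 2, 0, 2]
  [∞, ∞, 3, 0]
Closure =
  [0, 1, 5, 2]
  [1, 0, 4, 1]
  [3, 2, 0, 2]
  [6, 5, 3, 0]

This is the Floyd-Warshall all-pairs shortest-path computation. For each intermediate vertex k = 0, 1, …, 3, update dist[i][j] ← min(dist[i][j], dist[i][k] + dist[k][j]). The final matrix gives, for each (i, j), the minimum total weight of any directed path from i to j (possibly empty when i = j).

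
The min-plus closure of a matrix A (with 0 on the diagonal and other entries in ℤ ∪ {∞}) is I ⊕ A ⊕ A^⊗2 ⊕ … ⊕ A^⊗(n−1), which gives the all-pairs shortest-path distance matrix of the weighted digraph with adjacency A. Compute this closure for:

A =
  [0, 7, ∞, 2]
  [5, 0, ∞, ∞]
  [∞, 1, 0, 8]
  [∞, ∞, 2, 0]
Closure =
  [0, 5, 4, 2]
  [5, 0, 9, 7]
  [6, 1, 0, 8]
  [8, 3, 2, 0]

This is the Floyd-Warshall all-pairs shortest-path computation. For each intermediate vertex k = 0, 1, …, 3, update dist[i][j] ← min(dist[i][j], dist[i][k] + dist[k][j]). The final matrix gives, for each (i, j), the minimum total weight of any directed path from i to j (possibly empty when i = j).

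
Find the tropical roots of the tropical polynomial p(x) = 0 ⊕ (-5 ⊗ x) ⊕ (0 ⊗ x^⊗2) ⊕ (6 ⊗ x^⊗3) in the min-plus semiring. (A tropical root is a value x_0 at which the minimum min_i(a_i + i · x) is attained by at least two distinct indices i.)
Roots: {-6, -5, 5}

Each tropical root is a break point of the lower envelope of the lines y = a_i + i · x (there are 4 lines, with slopes 0, 1, ..., 3). Only the lines that attain the minimum somewhere contribute to roots; other lines are dominated. Here the surviving (envelope) indices are i = 3, i = 2, i = 1, i = 0.
Intersections between consecutive envelope lines give the roots: for adjacent envelope indices i < j the intersection is x = (a_i − a_j) / (j − i). Reading off the sorted break points: {-6, -5, 5}.
Verification: at each break x_0, at least two indices attain the minimum of min_i(a_i + i · x_0).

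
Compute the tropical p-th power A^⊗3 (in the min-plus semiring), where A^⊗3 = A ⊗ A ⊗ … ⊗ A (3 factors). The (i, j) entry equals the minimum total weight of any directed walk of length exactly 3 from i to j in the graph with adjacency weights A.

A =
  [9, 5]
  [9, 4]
A^⊗3 =
  [18, 13]
  [17, 12]

Each entry (A^⊗3)_ij equals the minimum over all length-3 walks i = v_0 → v_1 → … → v_3 = j of Σ_t A[v_t][v_{t+1}]. For example, for (i, j) = (0, 1) we minimise over 4 possible intermediate vertex sequences; the minimum is 13, attained along the walk 0 → 1 → 1 → 1.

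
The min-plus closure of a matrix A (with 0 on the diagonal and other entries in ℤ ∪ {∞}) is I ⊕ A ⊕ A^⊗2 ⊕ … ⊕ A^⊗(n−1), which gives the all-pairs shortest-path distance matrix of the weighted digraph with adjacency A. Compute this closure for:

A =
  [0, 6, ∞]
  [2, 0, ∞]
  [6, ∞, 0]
Closure =
  [0, 6, ∞]
  [2, 0, ∞]
  [6, 12, 0]

This is the Floyd-Warshall all-pairs shortest-path computation. For each intermediate vertex k = 0, 1, …, 2, update dist[i][j] ← min(dist[i][j], dist[i][k] + dist[k][j]). The final matrix gives, for each (i, j), the minimum total weight of any directed path from i to j (possibly empty when i = j).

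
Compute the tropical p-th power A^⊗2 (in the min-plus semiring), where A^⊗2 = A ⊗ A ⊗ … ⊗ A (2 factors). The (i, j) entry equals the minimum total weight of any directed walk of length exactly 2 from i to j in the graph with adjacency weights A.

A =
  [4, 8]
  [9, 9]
A^⊗2 =
  [8, 12]
  [13, 17]

Each entry (A^⊗2)_ij equals the minimum over all length-2 walks i = v_0 → v_1 → … → v_2 = j of Σ_t A[v_t][v_{t+1}]. For example, for (i, j) = (0, 1) we minimise over 2 possible intermediate vertex sequences; the minimum is 12, attained along the walk 0 → 0 → 1.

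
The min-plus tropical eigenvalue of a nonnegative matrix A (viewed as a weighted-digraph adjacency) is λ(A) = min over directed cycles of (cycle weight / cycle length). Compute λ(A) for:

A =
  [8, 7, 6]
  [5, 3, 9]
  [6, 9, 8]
λ(A) = 3

Enumerate directed cycles and compute their means (weight / length). Sample:
  cycle 0 → 0: weight = 8, length = 1, mean = 8/1 ≈ 8.000
  cycle 1 → 1: weight = 3, length = 1, mean = 3/1 ≈ 3.000
  cycle 2 → 2: weight = 8, length = 1, mean = 8/1 ≈ 8.000
  cycle 0 → 1 → 0: weight = 12, length = 2, mean = 12/2 ≈ 6.000
  cycle 0 → 2 → 0: weight = 12, length = 2, mean = 12/2 ≈ 6.000
  cycle 1 → 0 → 1: weight = 12, length = 2, mean = 12/2 ≈ 6.000
Minimum mean = 3.000, attained e.g. along the cycle 1 → 1 with weight 3 and length 1. So λ(A) = 3/1 = 3.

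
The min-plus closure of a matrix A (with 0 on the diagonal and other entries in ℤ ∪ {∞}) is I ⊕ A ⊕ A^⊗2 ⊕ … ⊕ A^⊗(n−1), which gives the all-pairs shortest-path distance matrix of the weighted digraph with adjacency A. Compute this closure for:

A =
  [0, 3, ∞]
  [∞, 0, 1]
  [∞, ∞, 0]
Closure =
  [0, 3, 4]
  [∞, 0, 1]
  [∞, ∞, 0]

This is the Floyd-Warshall all-pairs shortest-path computation. For each intermediate vertex k = 0, 1, …, 2, update dist[i][j] ← min(dist[i][j], dist[i][k] + dist[k][j]). The final matrix gives, for each (i, j), the minimum total weight of any directed path from i to j (possibly empty when i = j).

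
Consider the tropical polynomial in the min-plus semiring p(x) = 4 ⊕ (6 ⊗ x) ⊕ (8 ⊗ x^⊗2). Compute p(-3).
p(-3) = 2

A tropical monomial a ⊗ x^⊗i evaluates to a + i · x. Evaluating each term at x = -3:
  Term 0 contributes 4 + 0 · -3 = 4
  Term 1 contributes 6 + 1 · -3 = 3
  Term 2 contributes 8 + 2 · -3 = 2
p(-3) = ⊕ of these = min[4, 3, 2] = 2.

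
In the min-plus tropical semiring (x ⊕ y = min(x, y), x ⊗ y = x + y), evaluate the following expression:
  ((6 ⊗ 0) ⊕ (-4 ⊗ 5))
((6 ⊗ 0) ⊕ (-4 ⊗ 5)) = 1

Expand innermost to outermost. Recall ⊕ takes the minimum of its arguments and ⊗ takes their sum. Working out the expression ((6 ⊗ 0) ⊕ (-4 ⊗ 5)) gives 1.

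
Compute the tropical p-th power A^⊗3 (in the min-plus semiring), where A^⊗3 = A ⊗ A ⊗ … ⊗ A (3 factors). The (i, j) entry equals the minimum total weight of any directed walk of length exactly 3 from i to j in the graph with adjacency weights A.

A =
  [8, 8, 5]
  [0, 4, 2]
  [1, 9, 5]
A^⊗3 =
  [11, 14, 11]
  [6, 11, 8]
  [7, 13, 11]

Each entry (A^⊗3)_ij equals the minimum over all length-3 walks i = v_0 → v_1 → … → v_3 = j of Σ_t A[v_t][v_{t+1}]. For example, for (i, j) = (0, 2) we minimise over 9 possible intermediate vertex sequences; the minimum is 11, attained along the walk 0 → 2 → 0 → 2.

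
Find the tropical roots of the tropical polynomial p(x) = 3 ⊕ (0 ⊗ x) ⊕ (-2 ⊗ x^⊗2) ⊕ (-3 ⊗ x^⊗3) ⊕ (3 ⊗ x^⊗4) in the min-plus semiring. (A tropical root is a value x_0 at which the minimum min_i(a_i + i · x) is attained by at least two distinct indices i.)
Roots: {-6, 1, 2, 3}

Each tropical root is a break point of the lower envelope of the lines y = a_i + i · x (there are 5 lines, with slopes 0, 1, ..., 4). Only the lines that attain the minimum somewhere contribute to roots; other lines are dominated. Here the surviving (envelope) indices are i = 4, i = 3, i = 2, i = 1, i = 0.
Intersections between consecutive envelope lines give the roots: for adjacent envelope indices i < j the intersection is x = (a_i − a_j) / (j − i). Reading off the sorted break points: {-6, 1, 2, 3}.
Verification: at each break x_0, at least two indices attain the minimum of min_i(a_i + i · x_0).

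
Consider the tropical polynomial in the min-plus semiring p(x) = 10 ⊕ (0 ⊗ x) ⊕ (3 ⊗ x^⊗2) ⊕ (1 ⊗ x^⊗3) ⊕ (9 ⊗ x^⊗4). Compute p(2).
p(2) = 2

A tropical monomial a ⊗ x^⊗i evaluates to a + i · x. Evaluating each term at x = 2:
  Term 0 contributes 10 + 0 · 2 = 10
  Term 1 contributes 0 + 1 · 2 = 2
  Term 2 contributes 3 + 2 · 2 = 7
  Term 3 contributes 1 + 3 · 2 = 7
  Term 4 contributes 9 + 4 · 2 = 17
p(2) = ⊕ of these = min[10, 2, 7, 7, 17] = 2.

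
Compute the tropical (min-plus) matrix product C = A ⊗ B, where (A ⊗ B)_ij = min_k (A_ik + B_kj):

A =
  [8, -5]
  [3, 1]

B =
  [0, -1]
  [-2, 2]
A ⊗ B =
  [-7, -3]
  [-1, 2]

Apply the min-plus product entry-by-entry:
  C[0][0] = min over k of (A[0][0] + B[0][0] = 8 + 0 = 8, A[0][1] + B[1][0] = -5 + -2 = -7) = -7 (attained at k = 1)
  C[0][1] = min over k of (A[0][0] + B[0][1] = 8 + -1 = 7, A[0][1] + B[1][1] = -5 + 2 = -3) = -3 (attained at k = 1)
  C[1][0] = min over k of (A[1][0] + B[0][0] = 3 + 0 = 3, A[1][1] + B[1][0] = 1 + -2 = -1) = -1 (attained at k = 1)
  C[1][1] = min over k of (A[1][0] + B[0][1] = 3 + -1 = 2, A[1][1] + B[1][1] = 1 + 2 = 3) = 2 (attained at k = 0)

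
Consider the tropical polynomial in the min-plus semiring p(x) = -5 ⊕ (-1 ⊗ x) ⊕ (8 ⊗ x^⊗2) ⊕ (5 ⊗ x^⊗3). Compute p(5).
p(5) = -5

A tropical monomial a ⊗ x^⊗i evaluates to a + i · x. Evaluating each term at x = 5:
  Term 0 contributes -5 + 0 · 5 = -5
  Term 1 contributes -1 + 1 · 5 = 4
  Term 2 contributes 8 + 2 · 5 = 18
  Term 3 contributes 5 + 3 · 5 = 20
p(5) = ⊕ of these = min[-5, 4, 18, 20] = -5.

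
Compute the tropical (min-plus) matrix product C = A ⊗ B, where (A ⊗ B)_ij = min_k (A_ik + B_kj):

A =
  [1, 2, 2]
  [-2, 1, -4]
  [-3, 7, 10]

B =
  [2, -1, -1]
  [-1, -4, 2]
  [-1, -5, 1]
A ⊗ B =
  [1, -3, 0]
  [-5, -9, -3]
  [-1, -4, -4]

Apply the min-plus product entry-by-entry:
  C[0][0] = min over k of (A[0][0] + B[0][0] = 1 + 2 = 3, A[0][1] + B[1][0] = 2 + -1 = 1, A[0][2] + B[2][0] = 2 + -1 = 1) = 1 (attained at k = 1)
  C[0][1] = min over k of (A[0][0] + B[0][1] = 1 + -1 = 0, A[0][1] + B[1][1] = 2 + -4 = -2, A[0][2] + B[2][1] = 2 + -5 = -3) = -3 (attained at k = 2)
  C[0][2] = min over k of (A[0][0] + B[0][2] = 1 + -1 = 0, A[0][1] + B[1][2] = 2 + 2 = 4, A[0][2] + B[2][2] = 2 + 1 = 3) = 0 (attained at k = 0)
  C[1][0] = min over k of (A[1][0] + B[0][0] = -2 + 2 = 0, A[1][1] + B[1][0] = 1 + -1 = 0, A[1][2] + B[2][0] = -4 + -1 = -5) = -5 (attained at k = 2)
  C[1][1] = min over k of (A[1][0] + B[0][1] = -2 + -1 = -3, A[1][1] + B[1][1] = 1 + -4 = -3, A[1][2] + B[2][1] = -4 + -5 = -9) = -9 (attained at k = 2)
  C[1][2] = min over k of (A[1][0] + B[0][2] = -2 + -1 = -3, A[1][1] + B[1][2] = 1 + 2 = 3, A[1][2] + B[2][2] = -4 + 1 = -3) = -3 (attained at k = 0)
  C[2][0] = min over k of (A[2][0] + B[0][0] = -3 + 2 = -1, A[2][1] + B[1][0] = 7 + -1 = 6, A[2][2] + B[2][0] = 10 + -1 = 9) = -1 (attained at k = 0)
  C[2][1] = min over k of (A[2][0] + B[0][1] = -3 + -1 = -4, A[2][1] + B[1][1] = 7 + -4 = 3, A[2][2] + B[2][1] = 10 + -5 = 5) = -4 (attained at k = 0)
  C[2][2] = min over k of (A[2][0] + B[0][2] = -3 + -1 = -4, A[2][1] + B[1][2] = 7 + 2 = 9, A[2][2] + B[2][2] = 10 + 1 = 11) = -4 (attained at k = 0)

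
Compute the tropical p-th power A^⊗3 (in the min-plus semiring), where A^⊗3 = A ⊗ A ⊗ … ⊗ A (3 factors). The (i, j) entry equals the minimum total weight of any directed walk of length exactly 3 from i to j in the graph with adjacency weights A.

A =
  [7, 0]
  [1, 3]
A^⊗3 =
  [4, 1]
  [2, 4]

Each entry (A^⊗3)_ij equals the minimum over all length-3 walks i = v_0 → v_1 → … → v_3 = j of Σ_t A[v_t][v_{t+1}]. For example, for (i, j) = (0, 1) we minimise over 4 possible intermediate vertex sequences; the minimum is 1, attained along the walk 0 → 1 → 0 → 1.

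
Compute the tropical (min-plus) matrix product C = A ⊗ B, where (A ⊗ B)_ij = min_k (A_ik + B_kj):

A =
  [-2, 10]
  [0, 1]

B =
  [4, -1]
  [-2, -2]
A ⊗ B =
  [2, -3]
  [-1, -1]

Apply the min-plus product entry-by-entry:
  C[0][0] = min over k of (A[0][0] + B[0][0] = -2 + 4 = 2, A[0][1] + B[1][0] = 10 + -2 = 8) = 2 (attained at k = 0)
  C[0][1] = min over k of (A[0][0] + B[0][1] = -2 + -1 = -3, A[0][1] + B[1][1] = 10 + -2 = 8) = -3 (attained at k = 0)
  C[1][0] = min over k of (A[1][0] + B[0][0] = 0 + 4 = 4, A[1][1] + B[1][0] = 1 + -2 = -1) = -1 (attained at k = 1)
  C[1][1] = min over k of (A[1][0] + B[0][1] = 0 + -1 = -1, A[1][1] + B[1][1] = 1 + -2 = -1) = -1 (attained at k = 0)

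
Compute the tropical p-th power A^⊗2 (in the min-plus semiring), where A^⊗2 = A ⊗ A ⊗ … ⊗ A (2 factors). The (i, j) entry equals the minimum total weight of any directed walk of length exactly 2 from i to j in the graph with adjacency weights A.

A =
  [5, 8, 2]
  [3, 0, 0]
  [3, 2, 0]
A^⊗2 =
  [5, 4, 2]
  [3, 0, 0]
  [3, 2, 0]

Each entry (A^⊗2)_ij equals the minimum over all length-2 walks i = v_0 → v_1 → … → v_2 = j of Σ_t A[v_t][v_{t+1}]. For example, for (i, j) = (0, 2) we minimise over 3 possible intermediate vertex sequences; the minimum is 2, attained along the walk 0 → 2 → 2.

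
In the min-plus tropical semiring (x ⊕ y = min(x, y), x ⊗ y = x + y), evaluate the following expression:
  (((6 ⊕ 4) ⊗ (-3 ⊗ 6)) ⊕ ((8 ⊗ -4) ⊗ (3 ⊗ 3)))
(((6 ⊕ 4) ⊗ (-3 ⊗ 6)) ⊕ ((8 ⊗ -4) ⊗ (3 ⊗ 3))) = 7

Expand innermost to outermost. Recall ⊕ takes the minimum of its arguments and ⊗ takes their sum. Working out the expression (((6 ⊕ 4) ⊗ (-3 ⊗ 6)) ⊕ ((8 ⊗ -4) ⊗ (3 ⊗ 3))) gives 7.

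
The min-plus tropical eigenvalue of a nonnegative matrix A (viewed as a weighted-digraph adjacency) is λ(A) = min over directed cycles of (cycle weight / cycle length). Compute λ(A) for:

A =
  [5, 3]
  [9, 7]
λ(A) = 5

Enumerate directed cycles and compute their means (weight / length). Sample:
  cycle 0 → 0: weight = 5, length = 1, mean = 5/1 ≈ 5.000
  cycle 1 → 1: weight = 7, length = 1, mean = 7/1 ≈ 7.000
  cycle 0 → 1 → 0: weight = 12, length = 2, mean = 12/2 ≈ 6.000
  cycle 1 → 0 → 1: weight = 12, length = 2, mean = 12/2 ≈ 6.000
Minimum mean = 5.000, attained e.g. along the cycle 0 → 0 with weight 5 and length 1. So λ(A) = 5/1 = 5.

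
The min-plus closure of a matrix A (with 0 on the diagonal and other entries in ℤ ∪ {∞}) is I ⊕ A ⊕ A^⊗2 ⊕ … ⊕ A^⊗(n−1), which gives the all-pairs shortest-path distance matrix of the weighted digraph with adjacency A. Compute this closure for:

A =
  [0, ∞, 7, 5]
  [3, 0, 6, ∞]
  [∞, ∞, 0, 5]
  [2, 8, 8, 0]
Closure =
  [0, 13, 7, 5]
  [3, 0, 6, 8]
  [7, 13, 0, 5]
  [2, 8, 8, 0]

This is the Floyd-Warshall all-pairs shortest-path computation. For each intermediate vertex k = 0, 1, …, 3, update dist[i][j] ← min(dist[i][j], dist[i][k] + dist[k][j]). The final matrix gives, for each (i, j), the minimum total weight of any directed path from i to j (possibly empty when i = j).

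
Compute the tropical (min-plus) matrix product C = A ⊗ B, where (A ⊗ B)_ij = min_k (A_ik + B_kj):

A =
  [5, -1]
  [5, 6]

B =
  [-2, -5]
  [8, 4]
A ⊗ B =
  [3, 0]
  [3, 0]

Apply the min-plus product entry-by-entry:
  C[0][0] = min over k of (A[0][0] + B[0][0] = 5 + -2 = 3, A[0][1] + B[1][0] = -1 + 8 = 7) = 3 (attained at k = 0)
  C[0][1] = min over k of (A[0][0] + B[0][1] = 5 + -5 = 0, A[0][1] + B[1][1] = -1 + 4 = 3) = 0 (attained at k = 0)
  C[1][0] = min over k of (A[1][0] + B[0][0] = 5 + -2 = 3, A[1][1] + B[1][0] = 6 + 8 = 14) = 3 (attained at k = 0)
  C[1][1] = min over k of (A[1][0] + B[0][1] = 5 + -5 = 0, A[1][1] + B[1][1] = 6 + 4 = 10) = 0 (attained at k = 0)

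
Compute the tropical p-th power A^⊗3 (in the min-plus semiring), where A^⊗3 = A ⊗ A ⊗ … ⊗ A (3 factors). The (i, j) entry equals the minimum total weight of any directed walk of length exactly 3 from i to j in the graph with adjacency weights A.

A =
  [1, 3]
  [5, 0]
A^⊗3 =
  [3, 3]
  [5, 0]

Each entry (A^⊗3)_ij equals the minimum over all length-3 walks i = v_0 → v_1 → … → v_3 = j of Σ_t A[v_t][v_{t+1}]. For example, for (i, j) = (0, 1) we minimise over 4 possible intermediate vertex sequences; the minimum is 3, attained along the walk 0 → 1 → 1 → 1.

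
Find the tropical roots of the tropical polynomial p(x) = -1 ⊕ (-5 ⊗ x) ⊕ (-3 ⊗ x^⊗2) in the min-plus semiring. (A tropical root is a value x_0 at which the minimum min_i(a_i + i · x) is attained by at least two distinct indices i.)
Roots: {-2, 4}

Each tropical root is a break point of the lower envelope of the lines y = a_i + i · x (there are 3 lines, with slopes 0, 1, ..., 2). Only the lines that attain the minimum somewhere contribute to roots; other lines are dominated. Here the surviving (envelope) indices are i = 2, i = 1, i = 0.
Intersections between consecutive envelope lines give the roots: for adjacent envelope indices i < j the intersection is x = (a_i − a_j) / (j − i). Reading off the sorted break points: {-2, 4}.
Verification: at each break x_0, at least two indices attain the minimum of min_i(a_i + i · x_0).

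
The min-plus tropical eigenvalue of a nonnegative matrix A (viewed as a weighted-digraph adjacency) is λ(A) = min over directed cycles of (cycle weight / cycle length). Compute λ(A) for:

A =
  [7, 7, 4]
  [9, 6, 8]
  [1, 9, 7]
λ(A) = 5/2

Enumerate directed cycles and compute their means (weight / length). Sample:
  cycle 0 → 0: weight = 7, length = 1, mean = 7/1 ≈ 7.000
  cycle 1 → 1: weight = 6, length = 1, mean = 6/1 ≈ 6.000
  cycle 2 → 2: weight = 7, length = 1, mean = 7/1 ≈ 7.000
  cycle 0 → 1 → 0: weight = 16, length = 2, mean = 16/2 ≈ 8.000
  cycle 0 → 2 → 0: weight = 5, length = 2, mean = 5/2 ≈ 2.500
  cycle 1 → 0 → 1: weight = 16, length = 2, mean = 16/2 ≈ 8.000
Minimum mean = 2.500, attained e.g. along the cycle 0 → 2 → 0 with weight 5 and length 2. So λ(A) = 5/2 = 5/2.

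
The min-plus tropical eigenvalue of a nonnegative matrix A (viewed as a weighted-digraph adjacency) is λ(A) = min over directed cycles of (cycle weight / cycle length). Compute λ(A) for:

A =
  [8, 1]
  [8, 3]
λ(A) = 3

Enumerate directed cycles and compute their means (weight / length). Sample:
  cycle 0 → 0: weight = 8, length = 1, mean = 8/1 ≈ 8.000
  cycle 1 → 1: weight = 3, length = 1, mean = 3/1 ≈ 3.000
  cycle 0 → 1 → 0: weight = 9, length = 2, mean = 9/2 ≈ 4.500
  cycle 1 → 0 → 1: weight = 9, length = 2, mean = 9/2 ≈ 4.500
Minimum mean = 3.000, attained e.g. along the cycle 1 → 1 with weight 3 and length 1. So λ(A) = 3/1 = 3.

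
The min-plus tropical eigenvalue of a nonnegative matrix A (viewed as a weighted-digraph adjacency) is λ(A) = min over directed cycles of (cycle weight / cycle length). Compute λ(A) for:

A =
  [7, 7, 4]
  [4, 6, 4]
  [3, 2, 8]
λ(A) = 3

Enumerate directed cycles and compute their means (weight / length). Sample:
  cycle 0 → 0: weight = 7, length = 1, mean = 7/1 ≈ 7.000
  cycle 1 → 1: weight = 6, length = 1, mean = 6/1 ≈ 6.000
  cycle 2 → 2: weight = 8, length = 1, mean = 8/1 ≈ 8.000
  cycle 0 → 1 → 0: weight = 11, length = 2, mean = 11/2 ≈ 5.500
  cycle 0 → 2 → 0: weight = 7, length = 2, mean = 7/2 ≈ 3.500
  cycle 1 → 0 → 1: weight = 11, length = 2, mean = 11/2 ≈ 5.500
Minimum mean = 3.000, attained e.g. along the cycle 1 → 2 → 1 with weight 6 and length 2. So λ(A) = 6/2 = 3.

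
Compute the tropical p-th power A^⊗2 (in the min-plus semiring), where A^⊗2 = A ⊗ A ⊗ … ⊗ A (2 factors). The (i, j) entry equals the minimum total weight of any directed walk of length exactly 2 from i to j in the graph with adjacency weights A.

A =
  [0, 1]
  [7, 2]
A^⊗2 =
  [0, 1]
  [7, 4]

Each entry (A^⊗2)_ij equals the minimum over all length-2 walks i = v_0 → v_1 → … → v_2 = j of Σ_t A[v_t][v_{t+1}]. For example, for (i, j) = (0, 1) we minimise over 2 possible intermediate vertex sequences; the minimum is 1, attained along the walk 0 → 0 → 1.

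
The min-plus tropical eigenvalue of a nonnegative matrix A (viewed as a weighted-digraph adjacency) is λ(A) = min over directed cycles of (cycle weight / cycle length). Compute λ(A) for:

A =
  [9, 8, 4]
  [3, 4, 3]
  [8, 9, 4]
λ(A) = 4

Enumerate directed cycles and compute their means (weight / length). Sample:
  cycle 0 → 0: weight = 9, length = 1, mean = 9/1 ≈ 9.000
  cycle 1 → 1: weight = 4, length = 1, mean = 4/1 ≈ 4.000
  cycle 2 → 2: weight = 4, length = 1, mean = 4/1 ≈ 4.000
  cycle 0 → 1 → 0: weight = 11, length = 2, mean = 11/2 ≈ 5.500
  cycle 0 → 2 → 0: weight = 12, length = 2, mean = 12/2 ≈ 6.000
  cycle 1 → 0 → 1: weight = 11, length = 2, mean = 11/2 ≈ 5.500
Minimum mean = 4.000, attained e.g. along the cycle 1 → 1 with weight 4 and length 1. So λ(A) = 4/1 = 4.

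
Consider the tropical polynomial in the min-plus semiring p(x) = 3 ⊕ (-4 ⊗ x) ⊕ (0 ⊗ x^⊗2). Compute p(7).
p(7) = 3

A tropical monomial a ⊗ x^⊗i evaluates to a + i · x. Evaluating each term at x = 7:
  Term 0 contributes 3 + 0 · 7 = 3
  Term 1 contributes -4 + 1 · 7 = 3
  Term 2 contributes 0 + 2 · 7 = 14
p(7) = ⊕ of these = min[3, 3, 14] = 3.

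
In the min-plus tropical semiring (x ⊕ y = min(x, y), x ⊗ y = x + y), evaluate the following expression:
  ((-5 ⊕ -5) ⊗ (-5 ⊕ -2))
((-5 ⊕ -5) ⊗ (-5 ⊕ -2)) = -10

Expand innermost to outermost. Recall ⊕ takes the minimum of its arguments and ⊗ takes their sum. Working out the expression ((-5 ⊕ -5) ⊗ (-5 ⊕ -2)) gives -10.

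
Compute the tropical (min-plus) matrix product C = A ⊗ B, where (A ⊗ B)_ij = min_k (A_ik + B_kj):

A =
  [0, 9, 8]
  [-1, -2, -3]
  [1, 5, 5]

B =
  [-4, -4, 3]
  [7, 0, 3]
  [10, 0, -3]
A ⊗ B =
  [-4, -4, 3]
  [-5, -5, -6]
  [-3, -3, 2]

Apply the min-plus product entry-by-entry:
  C[0][0] = min over k of (A[0][0] + B[0][0] = 0 + -4 = -4, A[0][1] + B[1][0] = 9 + 7 = 16, A[0][2] + B[2][0] = 8 + 10 = 18) = -4 (attained at k = 0)
  C[0][1] = min over k of (A[0][0] + B[0][1] = 0 + -4 = -4, A[0][1] + B[1][1] = 9 + 0 = 9, A[0][2] + B[2][1] = 8 + 0 = 8) = -4 (attained at k = 0)
  C[0][2] = min over k of (A[0][0] + B[0][2] = 0 + 3 = 3, A[0][1] + B[1][2] = 9 + 3 = 12, A[0][2] + B[2][2] = 8 + -3 = 5) = 3 (attained at k = 0)
  C[1][0] = min over k of (A[1][0] + B[0][0] = -1 + -4 = -5, A[1][1] + B[1][0] = -2 + 7 = 5, A[1][2] + B[2][0] = -3 + 10 = 7) = -5 (attained at k = 0)
  C[1][1] = min over k of (A[1][0] + B[0][1] = -1 + -4 = -5, A[1][1] + B[1][1] = -2 + 0 = -2, A[1][2] + B[2][1] = -3 + 0 = -3) = -5 (attained at k = 0)
  C[1][2] = min over k of (A[1][0] + B[0][2] = -1 + 3 = 2, A[1][1] + B[1][2] = -2 + 3 = 1, A[1][2] + B[2][2] = -3 + -3 = -6) = -6 (attained at k = 2)
  C[2][0] = min over k of (A[2][0] + B[0][0] = 1 + -4 = -3, A[2][1] + B[1][0] = 5 + 7 = 12, A[2][2] + B[2][0] = 5 + 10 = 15) = -3 (attained at k = 0)
  C[2][1] = min over k of (A[2][0] + B[0][1] = 1 + -4 = -3, A[2][1] + B[1][1] = 5 + 0 = 5, A[2][2] + B[2][1] = 5 + 0 = 5) = -3 (attained at k = 0)
  C[2][2] = min over k of (A[2][0] + B[0][2] = 1 + 3 = 4, A[2][1] + B[1][2] = 5 + 3 = 8, A[2][2] + B[2][2] = 5 + -3 = 2) = 2 (attained at k = 2)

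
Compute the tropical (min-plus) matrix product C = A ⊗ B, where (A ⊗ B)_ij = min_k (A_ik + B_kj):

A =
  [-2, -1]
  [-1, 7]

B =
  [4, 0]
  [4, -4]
A ⊗ B =
  [2, -5]
  [3, -1]

Apply the min-plus product entry-by-entry:
  C[0][0] = min over k of (A[0][0] + B[0][0] = -2 + 4 = 2, A[0][1] + B[1][0] = -1 + 4 = 3) = 2 (attained at k = 0)
  C[0][1] = min over k of (A[0][0] + B[0][1] = -2 + 0 = -2, A[0][1] + B[1][1] = -1 + -4 = -5) = -5 (attained at k = 1)
  C[1][0] = min over k of (A[1][0] + B[0][0] = -1 + 4 = 3, A[1][1] + B[1][0] = 7 + 4 = 11) = 3 (attained at k = 0)
  C[1][1] = min over k of (A[1][0] + B[0][1] = -1 + 0 = -1, A[1][1] + B[1][1] = 7 + -4 = 3) = -1 (attained at k = 0)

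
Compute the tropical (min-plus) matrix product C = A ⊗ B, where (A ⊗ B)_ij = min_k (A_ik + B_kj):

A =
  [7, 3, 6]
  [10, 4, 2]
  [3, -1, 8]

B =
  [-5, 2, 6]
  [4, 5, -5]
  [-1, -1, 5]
A ⊗ B =
  [2, 5, -2]
  [1, 1, -1]
  [-2, 4, -6]

Apply the min-plus product entry-by-entry:
  C[0][0] = min over k of (A[0][0] + B[0][0] = 7 + -5 = 2, A[0][1] + B[1][0] = 3 + 4 = 7, A[0][2] + B[2][0] = 6 + -1 = 5) = 2 (attained at k = 0)
  C[0][1] = min over k of (A[0][0] + B[0][1] = 7 + 2 = 9, A[0][1] + B[1][1] = 3 + 5 = 8, A[0][2] + B[2][1] = 6 + -1 = 5) = 5 (attained at k = 2)
  C[0][2] = min over k of (A[0][0] + B[0][2] = 7 + 6 = 13, A[0][1] + B[1][2] = 3 + -5 = -2, A[0][2] + B[2][2] = 6 + 5 = 11) = -2 (attained at k = 1)
  C[1][0] = min over k of (A[1][0] + B[0][0] = 10 + -5 = 5, A[1][1] + B[1][0] = 4 + 4 = 8, A[1][2] + B[2][0] = 2 + -1 = 1) = 1 (attained at k = 2)
  C[1][1] = min over k of (A[1][0] + B[0][1] = 10 + 2 = 12, A[1][1] + B[1][1] = 4 + 5 = 9, A[1][2] + B[2][1] = 2 + -1 = 1) = 1 (attained at k = 2)
  C[1][2] = min over k of (A[1][0] + B[0][2] = 10 + 6 = 16, A[1][1] + B[1][2] = 4 + -5 = -1, A[1][2] + B[2][2] = 2 + 5 = 7) = -1 (attained at k = 1)
  C[2][0] = min over k of (A[2][0] + B[0][0] = 3 + -5 = -2, A[2][1] + B[1][0] = -1 + 4 = 3, A[2][2] + B[2][0] = 8 + -1 = 7) = -2 (attained at k = 0)
  C[2][1] = min over k of (A[2][0] + B[0][1] = 3 + 2 = 5, A[2][1] + B[1][1] = -1 + 5 = 4, A[2][2] + B[2][1] = 8 + -1 = 7) = 4 (attained at k = 1)
  C[2][2] = min over k of (A[2][0] + B[0][2] = 3 + 6 = 9, A[2][1] + B[1][2] = -1 + -5 = -6, A[2][2] + B[2][2] = 8 + 5 = 13) = -6 (attained at k = 1)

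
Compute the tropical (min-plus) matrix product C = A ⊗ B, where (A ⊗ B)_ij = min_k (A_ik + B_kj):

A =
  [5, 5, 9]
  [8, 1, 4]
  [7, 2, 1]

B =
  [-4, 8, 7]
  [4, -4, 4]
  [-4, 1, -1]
A ⊗ B =
  [1, 1, 8]
  [0, -3, 3]
  [-3, -2, 0]

Apply the min-plus product entry-by-entry:
  C[0][0] = min over k of (A[0][0] + B[0][0] = 5 + -4 = 1, A[0][1] + B[1][0] = 5 + 4 = 9, A[0][2] + B[2][0] = 9 + -4 = 5) = 1 (attained at k = 0)
  C[0][1] = min over k of (A[0][0] + B[0][1] = 5 + 8 = 13, A[0][1] + B[1][1] = 5 + -4 = 1, A[0][2] + B[2][1] = 9 + 1 = 10) = 1 (attained at k = 1)
  C[0][2] = min over k of (A[0][0] + B[0][2] = 5 + 7 = 12, A[0][1] + B[1][2] = 5 + 4 = 9, A[0][2] + B[2][2] = 9 + -1 = 8) = 8 (attained at k = 2)
  C[1][0] = min over k of (A[1][0] + B[0][0] = 8 + -4 = 4, A[1][1] + B[1][0] = 1 + 4 = 5, A[1][2] + B[2][0] = 4 + -4 = 0) = 0 (attained at k = 2)
  C[1][1] = min over k of (A[1][0] + B[0][1] = 8 + 8 = 16, A[1][1] + B[1][1] = 1 + -4 = -3, A[1][2] + B[2][1] = 4 + 1 = 5) = -3 (attained at k = 1)
  C[1][2] = min over k of (A[1][0] + B[0][2] = 8 + 7 = 15, A[1][1] + B[1][2] = 1 + 4 = 5, A[1][2] + B[2][2] = 4 + -1 = 3) = 3 (attained at k = 2)
  C[2][0] = min over k of (A[2][0] + B[0][0] = 7 + -4 = 3, A[2][1] + B[1][0] = 2 + 4 = 6, A[2][2] + B[2][0] = 1 + -4 = -3) = -3 (attained at k = 2)
  C[2][1] = min over k of (A[2][0] + B[0][1] = 7 + 8 = 15, A[2][1] + B[1][1] = 2 + -4 = -2, A[2][2] + B[2][1] = 1 + 1 = 2) = -2 (attained at k = 1)
  C[2][2] = min over k of (A[2][0] + B[0][2] = 7 + 7 = 14, A[2][1] + B[1][2] = 2 + 4 = 6, A[2][2] + B[2][2] = 1 + -1 = 0) = 0 (attained at k = 2)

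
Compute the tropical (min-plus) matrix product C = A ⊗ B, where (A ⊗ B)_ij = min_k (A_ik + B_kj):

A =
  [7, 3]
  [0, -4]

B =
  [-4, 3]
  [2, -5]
A ⊗ B =
  [3, -2]
  [-4, -9]

Apply the min-plus product entry-by-entry:
  C[0][0] = min over k of (A[0][0] + B[0][0] = 7 + -4 = 3, A[0][1] + B[1][0] = 3 + 2 = 5) = 3 (attained at k = 0)
  C[0][1] = min over k of (A[0][0] + B[0][1] = 7 + 3 = 10, A[0][1] + B[1][1] = 3 + -5 = -2) = -2 (attained at k = 1)
  C[1][0] = min over k of (A[1][0] + B[0][0] = 0 + -4 = -4, A[1][1] + B[1][0] = -4 + 2 = -2) = -4 (attained at k = 0)
  C[1][1] = min over k of (A[1][0] + B[0][1] = 0 + 3 = 3, A[1][1] + B[1][1] = -4 + -5 = -9) = -9 (attained at k = 1)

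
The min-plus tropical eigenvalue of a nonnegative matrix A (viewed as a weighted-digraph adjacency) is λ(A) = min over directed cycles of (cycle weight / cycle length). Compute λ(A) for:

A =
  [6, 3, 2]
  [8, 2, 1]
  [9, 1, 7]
λ(A) = 1

Enumerate directed cycles and compute their means (weight / length). Sample:
  cycle 0 → 0: weight = 6, length = 1, mean = 6/1 ≈ 6.000
  cycle 1 → 1: weight = 2, length = 1, mean = 2/1 ≈ 2.000
  cycle 2 → 2: weight = 7, length = 1, mean = 7/1 ≈ 7.000
  cycle 0 → 1 → 0: weight = 11, length = 2, mean = 11/2 ≈ 5.500
  cycle 0 → 2 → 0: weight = 11, length = 2, mean = 11/2 ≈ 5.500
  cycle 1 → 0 → 1: weight = 11, length = 2, mean = 11/2 ≈ 5.500
Minimum mean = 1.000, attained e.g. along the cycle 1 → 2 → 1 with weight 2 and length 2. So λ(A) = 2/2 = 1.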